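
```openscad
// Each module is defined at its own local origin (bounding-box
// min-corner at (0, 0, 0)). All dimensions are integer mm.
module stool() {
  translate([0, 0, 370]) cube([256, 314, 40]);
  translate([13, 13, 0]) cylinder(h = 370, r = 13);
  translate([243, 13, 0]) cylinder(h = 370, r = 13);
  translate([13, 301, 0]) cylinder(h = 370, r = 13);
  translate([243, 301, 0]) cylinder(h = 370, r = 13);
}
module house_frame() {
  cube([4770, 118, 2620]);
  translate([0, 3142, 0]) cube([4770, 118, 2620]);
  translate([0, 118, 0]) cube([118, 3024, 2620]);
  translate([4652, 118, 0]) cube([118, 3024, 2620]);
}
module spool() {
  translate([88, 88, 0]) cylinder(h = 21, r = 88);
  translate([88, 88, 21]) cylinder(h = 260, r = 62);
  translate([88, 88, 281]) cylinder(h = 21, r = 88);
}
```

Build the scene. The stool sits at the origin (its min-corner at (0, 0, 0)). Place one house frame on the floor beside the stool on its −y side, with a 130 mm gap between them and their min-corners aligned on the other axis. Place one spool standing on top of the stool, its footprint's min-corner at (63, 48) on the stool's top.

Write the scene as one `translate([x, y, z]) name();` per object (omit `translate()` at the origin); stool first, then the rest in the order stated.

stool();
translate([0, -3390, 0]) house_frame();
translate([63, 48, 410]) spool();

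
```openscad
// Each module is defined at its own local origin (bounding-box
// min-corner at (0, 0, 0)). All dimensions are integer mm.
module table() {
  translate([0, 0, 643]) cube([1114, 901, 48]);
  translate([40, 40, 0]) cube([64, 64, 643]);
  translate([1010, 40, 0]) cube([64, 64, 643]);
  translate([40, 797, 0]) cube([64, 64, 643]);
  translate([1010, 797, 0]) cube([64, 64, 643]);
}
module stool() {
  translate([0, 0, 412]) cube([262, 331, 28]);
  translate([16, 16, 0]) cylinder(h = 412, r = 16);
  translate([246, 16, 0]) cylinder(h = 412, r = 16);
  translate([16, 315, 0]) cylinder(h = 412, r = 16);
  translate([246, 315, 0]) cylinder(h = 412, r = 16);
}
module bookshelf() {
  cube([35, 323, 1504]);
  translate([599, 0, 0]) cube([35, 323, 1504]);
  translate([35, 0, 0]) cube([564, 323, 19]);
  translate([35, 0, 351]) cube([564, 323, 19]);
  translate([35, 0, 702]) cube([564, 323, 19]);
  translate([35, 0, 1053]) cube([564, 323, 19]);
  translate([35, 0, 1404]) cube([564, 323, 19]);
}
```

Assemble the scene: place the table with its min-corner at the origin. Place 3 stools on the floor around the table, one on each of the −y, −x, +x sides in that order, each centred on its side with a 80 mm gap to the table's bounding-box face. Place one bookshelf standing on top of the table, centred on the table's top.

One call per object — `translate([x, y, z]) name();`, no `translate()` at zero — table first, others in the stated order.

table();
translate([426, -411, 0]) stool();
translate([-342, 285, 0]) stool();
translate([1194, 285, 0]) stool();
translate([240, 289, 691]) bookshelf();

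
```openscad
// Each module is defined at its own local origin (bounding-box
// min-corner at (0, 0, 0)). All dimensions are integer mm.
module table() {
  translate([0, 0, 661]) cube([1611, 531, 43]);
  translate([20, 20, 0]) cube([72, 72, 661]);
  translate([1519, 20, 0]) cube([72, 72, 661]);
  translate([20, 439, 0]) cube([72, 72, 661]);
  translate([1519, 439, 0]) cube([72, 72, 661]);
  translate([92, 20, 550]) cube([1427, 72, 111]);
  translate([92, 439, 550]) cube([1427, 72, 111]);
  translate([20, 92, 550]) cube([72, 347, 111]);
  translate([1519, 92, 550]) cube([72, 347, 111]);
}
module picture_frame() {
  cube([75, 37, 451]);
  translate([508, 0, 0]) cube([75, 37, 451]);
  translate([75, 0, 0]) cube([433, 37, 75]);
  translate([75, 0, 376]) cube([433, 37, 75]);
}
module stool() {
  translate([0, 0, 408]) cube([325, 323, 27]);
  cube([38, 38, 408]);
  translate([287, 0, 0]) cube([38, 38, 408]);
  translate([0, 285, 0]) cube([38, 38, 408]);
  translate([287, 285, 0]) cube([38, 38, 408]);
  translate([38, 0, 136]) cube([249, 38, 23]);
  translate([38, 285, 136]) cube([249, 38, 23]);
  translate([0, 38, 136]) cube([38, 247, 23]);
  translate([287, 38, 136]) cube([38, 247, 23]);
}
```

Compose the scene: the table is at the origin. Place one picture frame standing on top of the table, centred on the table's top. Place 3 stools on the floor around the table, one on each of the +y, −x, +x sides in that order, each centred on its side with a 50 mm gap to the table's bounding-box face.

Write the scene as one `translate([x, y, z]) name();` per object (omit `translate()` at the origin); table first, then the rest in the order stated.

table();
translate([514, 247, 704]) picture_frame();
translate([643, 581, 0]) stool();
translate([-375, 104, 0]) stool();
translate([1661, 104, 0]) stool();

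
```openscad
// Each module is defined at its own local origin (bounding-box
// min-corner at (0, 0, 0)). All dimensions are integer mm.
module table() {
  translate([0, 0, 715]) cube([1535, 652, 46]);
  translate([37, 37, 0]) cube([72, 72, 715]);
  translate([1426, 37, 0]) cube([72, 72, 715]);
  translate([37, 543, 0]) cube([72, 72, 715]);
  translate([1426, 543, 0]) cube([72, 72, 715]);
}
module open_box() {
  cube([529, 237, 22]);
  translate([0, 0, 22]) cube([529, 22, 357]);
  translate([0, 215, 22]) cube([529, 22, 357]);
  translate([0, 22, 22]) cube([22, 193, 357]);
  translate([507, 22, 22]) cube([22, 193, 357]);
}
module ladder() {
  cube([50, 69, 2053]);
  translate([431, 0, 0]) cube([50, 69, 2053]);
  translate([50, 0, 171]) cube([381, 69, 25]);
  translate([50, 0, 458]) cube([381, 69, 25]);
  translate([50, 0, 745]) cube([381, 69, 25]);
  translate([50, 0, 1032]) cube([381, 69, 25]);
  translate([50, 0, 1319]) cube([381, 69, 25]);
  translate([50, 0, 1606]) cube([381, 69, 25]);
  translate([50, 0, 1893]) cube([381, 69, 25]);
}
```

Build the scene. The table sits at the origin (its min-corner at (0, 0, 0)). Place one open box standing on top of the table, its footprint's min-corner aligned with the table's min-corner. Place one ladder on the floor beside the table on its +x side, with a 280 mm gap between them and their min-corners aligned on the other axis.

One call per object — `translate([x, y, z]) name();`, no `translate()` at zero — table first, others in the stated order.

table();
translate([0, 0, 761]) open_box();
translate([1815, 0, 0]) ladder();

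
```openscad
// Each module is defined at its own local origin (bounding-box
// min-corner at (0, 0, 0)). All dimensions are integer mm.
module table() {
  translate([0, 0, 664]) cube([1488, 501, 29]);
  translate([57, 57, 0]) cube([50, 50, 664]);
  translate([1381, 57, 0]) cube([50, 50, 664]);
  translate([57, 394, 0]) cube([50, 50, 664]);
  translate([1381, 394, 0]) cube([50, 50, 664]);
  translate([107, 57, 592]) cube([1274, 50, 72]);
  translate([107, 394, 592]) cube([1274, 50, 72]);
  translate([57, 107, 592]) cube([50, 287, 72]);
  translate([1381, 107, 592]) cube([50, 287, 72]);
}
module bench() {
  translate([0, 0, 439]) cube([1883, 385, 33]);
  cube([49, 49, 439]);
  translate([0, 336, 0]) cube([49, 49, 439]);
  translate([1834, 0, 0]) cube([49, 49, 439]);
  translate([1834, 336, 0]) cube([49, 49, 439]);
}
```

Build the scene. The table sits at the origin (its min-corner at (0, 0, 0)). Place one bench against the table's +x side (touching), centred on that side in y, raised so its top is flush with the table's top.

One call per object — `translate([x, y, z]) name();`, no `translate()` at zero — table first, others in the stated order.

table();
translate([1488, 58, 221]) bench();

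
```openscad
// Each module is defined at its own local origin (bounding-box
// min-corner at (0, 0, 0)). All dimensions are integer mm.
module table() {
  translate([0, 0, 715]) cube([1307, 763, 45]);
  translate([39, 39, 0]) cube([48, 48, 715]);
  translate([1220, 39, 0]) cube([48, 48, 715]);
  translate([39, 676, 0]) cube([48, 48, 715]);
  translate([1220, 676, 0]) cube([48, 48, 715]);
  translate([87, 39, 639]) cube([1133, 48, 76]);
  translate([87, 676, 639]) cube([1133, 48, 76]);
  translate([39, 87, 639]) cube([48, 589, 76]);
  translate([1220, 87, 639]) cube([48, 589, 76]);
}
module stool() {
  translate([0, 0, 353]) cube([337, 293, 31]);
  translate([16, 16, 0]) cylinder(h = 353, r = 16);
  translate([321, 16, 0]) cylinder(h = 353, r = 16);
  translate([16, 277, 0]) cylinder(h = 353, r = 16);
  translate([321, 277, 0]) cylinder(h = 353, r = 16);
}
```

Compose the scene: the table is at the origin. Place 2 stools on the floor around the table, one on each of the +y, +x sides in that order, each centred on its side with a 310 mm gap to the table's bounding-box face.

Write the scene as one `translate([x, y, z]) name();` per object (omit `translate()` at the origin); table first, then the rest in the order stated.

table();
translate([485, 1073, 0]) stool();
translate([1617, 235, 0]) stool();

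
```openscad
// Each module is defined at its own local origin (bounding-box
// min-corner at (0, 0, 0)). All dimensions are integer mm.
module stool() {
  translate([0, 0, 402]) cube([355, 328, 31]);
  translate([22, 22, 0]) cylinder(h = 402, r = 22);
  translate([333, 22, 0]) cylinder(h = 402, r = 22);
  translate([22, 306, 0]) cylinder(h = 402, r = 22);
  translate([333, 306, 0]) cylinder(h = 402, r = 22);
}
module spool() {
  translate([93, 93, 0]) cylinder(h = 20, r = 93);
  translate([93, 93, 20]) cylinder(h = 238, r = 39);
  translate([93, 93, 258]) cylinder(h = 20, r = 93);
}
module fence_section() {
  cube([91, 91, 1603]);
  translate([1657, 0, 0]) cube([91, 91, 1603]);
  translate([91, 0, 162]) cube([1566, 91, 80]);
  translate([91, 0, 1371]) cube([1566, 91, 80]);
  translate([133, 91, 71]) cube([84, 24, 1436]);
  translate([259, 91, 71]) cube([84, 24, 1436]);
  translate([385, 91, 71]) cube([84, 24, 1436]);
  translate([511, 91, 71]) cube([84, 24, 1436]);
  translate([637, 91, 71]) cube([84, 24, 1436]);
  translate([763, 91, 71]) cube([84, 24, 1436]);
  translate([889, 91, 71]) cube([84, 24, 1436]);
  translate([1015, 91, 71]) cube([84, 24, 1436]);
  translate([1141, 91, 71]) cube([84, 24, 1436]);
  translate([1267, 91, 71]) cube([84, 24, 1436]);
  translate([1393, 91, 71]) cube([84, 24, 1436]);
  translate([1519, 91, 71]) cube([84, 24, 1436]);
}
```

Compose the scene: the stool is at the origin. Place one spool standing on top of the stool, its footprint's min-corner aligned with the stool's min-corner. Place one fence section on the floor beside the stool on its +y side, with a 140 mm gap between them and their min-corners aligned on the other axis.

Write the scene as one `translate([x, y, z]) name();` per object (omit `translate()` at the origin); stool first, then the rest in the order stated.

stool();
translate([0, 0, 433]) spool();
translate([0, 468, 0]) fence_section();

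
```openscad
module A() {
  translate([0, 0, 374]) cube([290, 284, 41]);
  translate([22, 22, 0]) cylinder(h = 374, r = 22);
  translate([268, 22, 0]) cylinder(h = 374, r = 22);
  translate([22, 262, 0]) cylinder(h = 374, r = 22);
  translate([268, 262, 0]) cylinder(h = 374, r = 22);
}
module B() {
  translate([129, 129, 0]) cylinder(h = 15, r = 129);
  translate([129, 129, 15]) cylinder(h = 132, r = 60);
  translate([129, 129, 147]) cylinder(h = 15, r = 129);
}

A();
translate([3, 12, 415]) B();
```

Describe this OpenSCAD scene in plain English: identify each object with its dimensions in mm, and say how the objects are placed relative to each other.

A is a four-legged stool. The seat is a 290×284×41 mm slab whose top surface is at z = 415 mm; four round legs, each 44 mm in diameter, run from the floor (z = 0) to the underside of the seat, each leg's axis is inset half a diameter from the nearest pair of seat edges (so the leg's bounding box is flush with the corner).

B is a spool: two coaxial disc flanges of radius 129 mm and thickness 15 mm, joined by a core cylinder of radius 60 mm and height 132 mm. The lower flange rests on z = 0 and the three cylinders share a vertical axis.

The spool is on top of the stool.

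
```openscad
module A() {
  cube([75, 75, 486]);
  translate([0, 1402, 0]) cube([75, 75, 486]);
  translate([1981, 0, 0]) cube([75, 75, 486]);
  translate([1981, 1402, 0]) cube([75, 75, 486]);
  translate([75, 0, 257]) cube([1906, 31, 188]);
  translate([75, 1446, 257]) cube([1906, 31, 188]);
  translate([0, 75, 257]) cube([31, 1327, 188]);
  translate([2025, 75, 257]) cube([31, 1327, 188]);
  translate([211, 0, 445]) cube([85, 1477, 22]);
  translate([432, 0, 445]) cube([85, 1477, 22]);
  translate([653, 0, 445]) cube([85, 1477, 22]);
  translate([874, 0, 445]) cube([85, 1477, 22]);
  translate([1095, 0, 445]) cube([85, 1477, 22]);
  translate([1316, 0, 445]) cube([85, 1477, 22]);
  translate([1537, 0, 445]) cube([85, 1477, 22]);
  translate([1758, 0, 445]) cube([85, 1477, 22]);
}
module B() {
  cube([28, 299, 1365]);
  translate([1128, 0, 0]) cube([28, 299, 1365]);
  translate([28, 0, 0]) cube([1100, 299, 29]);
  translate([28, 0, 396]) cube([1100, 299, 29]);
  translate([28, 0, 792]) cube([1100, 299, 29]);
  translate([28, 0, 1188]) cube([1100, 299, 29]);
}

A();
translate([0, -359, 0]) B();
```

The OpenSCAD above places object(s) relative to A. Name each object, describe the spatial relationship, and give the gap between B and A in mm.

The bookshelf's nearest face is 60 mm from the bed frame's −y face.

A is a bed frame. B is a bookshelf. The bookshelf is on the floor beside the bed frame on its −y side. The gap between the bookshelf and the bed frame is 60 mm.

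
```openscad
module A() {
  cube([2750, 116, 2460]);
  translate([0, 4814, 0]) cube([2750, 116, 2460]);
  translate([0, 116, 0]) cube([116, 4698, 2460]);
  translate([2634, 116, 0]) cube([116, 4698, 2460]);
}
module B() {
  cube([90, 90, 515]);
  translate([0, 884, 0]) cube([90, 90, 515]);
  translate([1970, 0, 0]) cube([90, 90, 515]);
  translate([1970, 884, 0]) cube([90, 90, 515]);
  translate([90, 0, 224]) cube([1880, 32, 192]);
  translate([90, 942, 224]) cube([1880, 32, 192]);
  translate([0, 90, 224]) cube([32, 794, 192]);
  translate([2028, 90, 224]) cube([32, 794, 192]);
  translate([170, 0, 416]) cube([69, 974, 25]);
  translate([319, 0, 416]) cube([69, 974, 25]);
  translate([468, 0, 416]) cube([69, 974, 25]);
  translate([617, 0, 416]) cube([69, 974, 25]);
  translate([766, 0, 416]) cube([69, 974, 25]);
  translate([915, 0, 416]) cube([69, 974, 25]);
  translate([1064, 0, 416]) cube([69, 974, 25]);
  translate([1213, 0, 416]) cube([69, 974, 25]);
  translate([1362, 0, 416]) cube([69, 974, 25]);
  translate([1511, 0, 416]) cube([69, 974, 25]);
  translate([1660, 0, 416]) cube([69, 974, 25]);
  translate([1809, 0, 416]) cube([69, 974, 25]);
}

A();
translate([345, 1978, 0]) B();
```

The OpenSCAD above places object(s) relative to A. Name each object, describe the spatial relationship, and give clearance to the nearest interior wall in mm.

A is a house frame. B is a bed frame. The bed frame sits inside the house frame, centred. The clearance to the nearest interior wall is 229 mm.

Clearances: x = 229, y = 1862; minimum 229 mm.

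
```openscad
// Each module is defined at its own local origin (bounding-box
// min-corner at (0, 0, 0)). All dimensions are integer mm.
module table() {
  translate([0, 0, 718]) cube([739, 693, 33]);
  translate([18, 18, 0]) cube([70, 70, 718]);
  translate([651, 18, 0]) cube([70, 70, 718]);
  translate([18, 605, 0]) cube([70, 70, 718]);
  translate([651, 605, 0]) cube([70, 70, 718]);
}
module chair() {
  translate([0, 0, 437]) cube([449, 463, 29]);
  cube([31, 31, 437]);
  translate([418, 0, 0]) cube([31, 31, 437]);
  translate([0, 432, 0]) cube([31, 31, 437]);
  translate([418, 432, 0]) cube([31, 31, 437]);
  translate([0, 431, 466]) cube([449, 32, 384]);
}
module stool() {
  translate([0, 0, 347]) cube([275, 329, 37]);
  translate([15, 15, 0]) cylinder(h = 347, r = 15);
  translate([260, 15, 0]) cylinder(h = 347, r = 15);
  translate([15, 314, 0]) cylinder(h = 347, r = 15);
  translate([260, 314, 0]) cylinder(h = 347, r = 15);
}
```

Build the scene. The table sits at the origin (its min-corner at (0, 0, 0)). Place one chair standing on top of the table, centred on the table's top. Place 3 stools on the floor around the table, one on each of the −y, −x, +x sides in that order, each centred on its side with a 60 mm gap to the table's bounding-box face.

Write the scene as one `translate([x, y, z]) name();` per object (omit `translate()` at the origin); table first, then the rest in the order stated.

table();
translate([145, 115, 751]) chair();
translate([232, -389, 0]) stool();
translate([-335, 182, 0]) stool();
translate([799, 182, 0]) stool();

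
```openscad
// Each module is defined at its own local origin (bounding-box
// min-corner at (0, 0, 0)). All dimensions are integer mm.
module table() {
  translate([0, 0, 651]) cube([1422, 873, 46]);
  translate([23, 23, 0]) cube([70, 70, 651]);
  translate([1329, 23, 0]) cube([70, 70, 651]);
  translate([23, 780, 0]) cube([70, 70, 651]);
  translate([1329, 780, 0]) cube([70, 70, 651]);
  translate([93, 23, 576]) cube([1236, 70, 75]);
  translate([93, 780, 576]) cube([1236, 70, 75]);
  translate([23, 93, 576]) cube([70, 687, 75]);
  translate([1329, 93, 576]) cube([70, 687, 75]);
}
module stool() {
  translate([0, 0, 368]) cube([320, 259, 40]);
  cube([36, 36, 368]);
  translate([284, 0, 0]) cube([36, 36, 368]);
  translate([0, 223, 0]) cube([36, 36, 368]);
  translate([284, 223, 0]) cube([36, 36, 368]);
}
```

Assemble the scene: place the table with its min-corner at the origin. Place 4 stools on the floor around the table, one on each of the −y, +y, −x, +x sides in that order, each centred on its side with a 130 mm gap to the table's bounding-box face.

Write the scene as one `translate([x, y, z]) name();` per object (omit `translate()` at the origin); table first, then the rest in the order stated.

table();
translate([551, -389, 0]) stool();
translate([551, 1003, 0]) stool();
translate([-450, 307, 0]) stool();
translate([1552, 307, 0]) stool();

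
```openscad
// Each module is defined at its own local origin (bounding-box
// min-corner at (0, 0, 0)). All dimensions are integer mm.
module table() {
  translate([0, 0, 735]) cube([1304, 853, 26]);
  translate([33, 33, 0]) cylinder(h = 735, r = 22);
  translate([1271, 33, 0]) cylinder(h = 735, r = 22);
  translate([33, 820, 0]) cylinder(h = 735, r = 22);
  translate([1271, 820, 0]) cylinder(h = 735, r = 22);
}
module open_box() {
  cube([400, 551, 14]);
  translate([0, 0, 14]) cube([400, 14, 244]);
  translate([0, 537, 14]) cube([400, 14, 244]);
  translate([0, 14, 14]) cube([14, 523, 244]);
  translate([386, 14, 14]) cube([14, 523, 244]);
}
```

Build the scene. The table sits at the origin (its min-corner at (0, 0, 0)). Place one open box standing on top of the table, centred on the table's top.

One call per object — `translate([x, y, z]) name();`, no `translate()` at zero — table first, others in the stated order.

table();
translate([452, 151, 761]) open_box();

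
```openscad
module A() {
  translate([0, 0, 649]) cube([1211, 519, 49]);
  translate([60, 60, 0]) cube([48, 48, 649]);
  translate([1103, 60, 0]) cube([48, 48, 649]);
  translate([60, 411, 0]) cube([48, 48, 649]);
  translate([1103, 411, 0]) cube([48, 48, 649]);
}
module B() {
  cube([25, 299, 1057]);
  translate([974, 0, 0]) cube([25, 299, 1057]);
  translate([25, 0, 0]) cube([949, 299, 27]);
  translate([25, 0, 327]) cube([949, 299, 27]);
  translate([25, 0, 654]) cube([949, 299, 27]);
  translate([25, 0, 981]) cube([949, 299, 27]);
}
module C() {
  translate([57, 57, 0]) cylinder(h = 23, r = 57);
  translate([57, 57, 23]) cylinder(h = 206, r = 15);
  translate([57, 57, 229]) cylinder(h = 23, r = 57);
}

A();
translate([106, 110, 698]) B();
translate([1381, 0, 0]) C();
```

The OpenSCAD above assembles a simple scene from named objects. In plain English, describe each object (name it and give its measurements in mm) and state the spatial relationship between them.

A is a table with a 1211×519 mm rectangular top, 49 mm thick, top surface at z = 698 mm, supported by four 48×48 mm square legs, each inset 60 mm from the nearest pair of top edges, running from the floor.

B is a bookshelf 999 mm wide overall, 299 mm deep and 1057 mm tall. The two sides are 25 mm thick vertical panels. 4 horizontal shelves of 27 mm thickness span between the inner faces of the sides; the lowest shelf sits on the floor and shelves are stacked with a clear vertical gap of 300 mm between each pair.

C is a spool: two coaxial disc flanges of radius 57 mm and thickness 23 mm, joined by a core cylinder of radius 15 mm and height 206 mm. The lower flange rests on z = 0 and the three cylinders share a vertical axis.

The bookshelf is on top of the table, centred. The spool is on the floor beside the table on its +x side.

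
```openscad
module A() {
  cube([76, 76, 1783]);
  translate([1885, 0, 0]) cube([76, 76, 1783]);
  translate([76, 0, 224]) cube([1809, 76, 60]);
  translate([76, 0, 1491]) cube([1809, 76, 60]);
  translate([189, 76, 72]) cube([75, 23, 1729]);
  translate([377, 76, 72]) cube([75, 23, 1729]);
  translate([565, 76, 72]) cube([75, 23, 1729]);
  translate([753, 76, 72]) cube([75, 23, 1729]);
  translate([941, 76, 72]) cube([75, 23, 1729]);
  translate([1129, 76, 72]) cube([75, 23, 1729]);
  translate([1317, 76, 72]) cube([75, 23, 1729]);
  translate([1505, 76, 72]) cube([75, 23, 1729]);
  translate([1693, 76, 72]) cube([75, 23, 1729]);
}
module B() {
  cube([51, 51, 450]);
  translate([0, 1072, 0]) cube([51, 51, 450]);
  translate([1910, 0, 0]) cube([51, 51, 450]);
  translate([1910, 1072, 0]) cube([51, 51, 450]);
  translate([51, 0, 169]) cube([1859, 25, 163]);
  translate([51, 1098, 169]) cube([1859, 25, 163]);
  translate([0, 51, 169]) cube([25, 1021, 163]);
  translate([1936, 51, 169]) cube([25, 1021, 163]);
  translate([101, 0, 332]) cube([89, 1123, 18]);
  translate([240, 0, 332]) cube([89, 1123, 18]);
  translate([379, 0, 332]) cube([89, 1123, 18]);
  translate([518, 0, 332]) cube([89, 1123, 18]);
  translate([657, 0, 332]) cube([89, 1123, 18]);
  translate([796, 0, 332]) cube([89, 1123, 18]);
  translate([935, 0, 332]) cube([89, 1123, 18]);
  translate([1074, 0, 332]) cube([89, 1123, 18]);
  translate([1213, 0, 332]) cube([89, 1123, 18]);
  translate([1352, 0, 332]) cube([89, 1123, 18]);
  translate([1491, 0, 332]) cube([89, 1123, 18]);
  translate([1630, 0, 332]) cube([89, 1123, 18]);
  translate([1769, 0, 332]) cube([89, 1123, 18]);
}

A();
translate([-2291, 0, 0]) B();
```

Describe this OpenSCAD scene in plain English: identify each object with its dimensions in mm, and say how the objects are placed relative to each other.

A is a fence section. Two 76×76 mm posts, 1783 mm tall, stand on the floor with a clear span of 1809 mm between their inner faces. Two horizontal rails of 76×60 mm section span the gap between the posts with their undersides at z = 224 mm and z = 1491 mm, flush with the posts' −y face. 9 pickets, each 75 mm wide, 23 mm thick and 1729 mm tall, are fixed to the +y face of the rails with their bottoms at z = 72 mm, evenly spaced across the span with equal gaps (rounded down to the nearest mm) at the −x end and between each pair — any rounding remainder accumulates at the +x end.

B is a bed frame 1961 mm long (x) by 1123 mm wide (y). Four 51×51 mm corner posts, 450 mm tall, at the corners of the footprint. Four rails of 25 mm thickness and 163 mm height run between adjacent posts with their undersides at z = 169 mm, their outer faces flush with the outside of the frame (the two x-running rails run between the posts' inner faces; the two y-running rails run between the posts' inner faces). 13 slats, each 89 mm wide (x) and 18 mm thick, lie across the top of the two x-running rails, running the full 1123 mm width of the frame in y; the slats are evenly spaced along x between the inner faces of the end posts with equal gaps (rounded down to the nearest mm) at the −x end and between each pair — any rounding remainder accumulates at the +x end.

The bed frame is on the floor beside the fence section on its −x side.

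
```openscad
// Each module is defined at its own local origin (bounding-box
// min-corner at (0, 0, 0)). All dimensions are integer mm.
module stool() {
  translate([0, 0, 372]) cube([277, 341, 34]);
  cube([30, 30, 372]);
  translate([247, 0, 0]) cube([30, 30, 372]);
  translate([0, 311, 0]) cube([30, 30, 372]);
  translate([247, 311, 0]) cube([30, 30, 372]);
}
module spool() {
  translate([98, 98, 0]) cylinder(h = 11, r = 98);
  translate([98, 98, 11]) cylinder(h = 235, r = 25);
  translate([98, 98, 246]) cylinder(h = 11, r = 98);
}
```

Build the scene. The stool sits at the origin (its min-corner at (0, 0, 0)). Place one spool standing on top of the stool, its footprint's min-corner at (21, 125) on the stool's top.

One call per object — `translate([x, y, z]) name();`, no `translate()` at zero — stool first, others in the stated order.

stool();
translate([21, 125, 406]) spool();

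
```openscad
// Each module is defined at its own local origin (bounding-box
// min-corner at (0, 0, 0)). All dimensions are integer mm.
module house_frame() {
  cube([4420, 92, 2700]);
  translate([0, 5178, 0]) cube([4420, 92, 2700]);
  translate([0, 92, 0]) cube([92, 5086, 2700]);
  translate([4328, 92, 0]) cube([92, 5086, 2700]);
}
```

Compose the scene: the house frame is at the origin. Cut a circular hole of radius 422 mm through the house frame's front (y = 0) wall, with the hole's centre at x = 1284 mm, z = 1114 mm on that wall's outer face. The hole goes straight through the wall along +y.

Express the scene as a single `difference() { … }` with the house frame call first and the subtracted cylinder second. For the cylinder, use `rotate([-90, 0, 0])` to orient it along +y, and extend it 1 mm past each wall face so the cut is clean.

difference() {
  house_frame();
  translate([1284, -1, 1114]) rotate([-90, 0, 0]) cylinder(h = 94, r = 422);
}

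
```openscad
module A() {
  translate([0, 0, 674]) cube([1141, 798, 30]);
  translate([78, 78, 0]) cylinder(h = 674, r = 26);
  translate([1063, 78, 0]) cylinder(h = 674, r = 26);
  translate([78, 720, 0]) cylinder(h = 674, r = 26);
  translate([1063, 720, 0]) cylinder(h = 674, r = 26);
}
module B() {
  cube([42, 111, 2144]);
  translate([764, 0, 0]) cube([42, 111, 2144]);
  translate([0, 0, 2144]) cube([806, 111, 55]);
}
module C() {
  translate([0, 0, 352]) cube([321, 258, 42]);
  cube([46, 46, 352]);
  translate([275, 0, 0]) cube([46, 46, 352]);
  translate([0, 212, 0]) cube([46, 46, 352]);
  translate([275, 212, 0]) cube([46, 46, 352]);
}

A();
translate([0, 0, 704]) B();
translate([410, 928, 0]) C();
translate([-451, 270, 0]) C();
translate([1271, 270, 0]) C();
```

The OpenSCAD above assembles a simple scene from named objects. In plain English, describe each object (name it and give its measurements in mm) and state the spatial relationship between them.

A is a table with a 1141×798 mm rectangular top, 30 mm thick, top surface at z = 704 mm, supported by four round legs of 52 mm diameter, each leg's bounding box inset 52 mm from the nearest pair of top edges, running from the floor.

B is a rectangular door frame: two vertical jambs of 42×111 mm section, 2144 mm tall, with a clear opening 722 mm wide between their inner faces. A header 55 mm tall and 111 mm deep lies on top of the jambs and spans the full outside width.

C is a simple wooden stool: a rectangular seat 321 mm (x) by 258 mm (y), 42 mm thick, top face at z = 394 mm, on four square legs, each 46×46 mm in cross-section. The legs rest on z = 0, each flush with a corner of the seat.

The door frame is on top of the table. Three stools sit around the table at the +y, −x, +x sides.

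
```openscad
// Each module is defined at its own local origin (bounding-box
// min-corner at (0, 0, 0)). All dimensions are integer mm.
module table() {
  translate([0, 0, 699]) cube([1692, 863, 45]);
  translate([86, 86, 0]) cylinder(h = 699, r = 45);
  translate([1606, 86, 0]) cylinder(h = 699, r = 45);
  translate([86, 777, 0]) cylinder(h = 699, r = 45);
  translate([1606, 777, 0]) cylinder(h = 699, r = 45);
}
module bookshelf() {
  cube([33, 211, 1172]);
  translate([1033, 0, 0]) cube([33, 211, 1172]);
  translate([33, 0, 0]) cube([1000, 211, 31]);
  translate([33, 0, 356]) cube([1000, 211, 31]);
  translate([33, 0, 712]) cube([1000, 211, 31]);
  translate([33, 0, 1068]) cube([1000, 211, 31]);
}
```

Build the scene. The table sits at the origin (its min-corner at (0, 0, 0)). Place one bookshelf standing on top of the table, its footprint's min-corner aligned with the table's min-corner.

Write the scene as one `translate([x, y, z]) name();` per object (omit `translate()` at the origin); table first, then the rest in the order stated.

table();
translate([0, 0, 744]) bookshelf();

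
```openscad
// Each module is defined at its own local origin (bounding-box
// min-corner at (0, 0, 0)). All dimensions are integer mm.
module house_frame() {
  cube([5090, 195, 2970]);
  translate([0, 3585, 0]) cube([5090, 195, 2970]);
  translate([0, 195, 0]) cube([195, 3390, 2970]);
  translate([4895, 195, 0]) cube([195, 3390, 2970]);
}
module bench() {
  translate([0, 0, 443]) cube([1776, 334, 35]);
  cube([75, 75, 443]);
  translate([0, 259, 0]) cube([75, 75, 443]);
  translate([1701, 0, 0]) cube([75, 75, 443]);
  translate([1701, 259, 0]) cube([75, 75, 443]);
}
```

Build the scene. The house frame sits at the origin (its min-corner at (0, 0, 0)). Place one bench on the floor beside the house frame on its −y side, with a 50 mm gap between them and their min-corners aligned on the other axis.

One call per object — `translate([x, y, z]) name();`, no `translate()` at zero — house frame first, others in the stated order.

house_frame();
translate([0, -384, 0]) bench();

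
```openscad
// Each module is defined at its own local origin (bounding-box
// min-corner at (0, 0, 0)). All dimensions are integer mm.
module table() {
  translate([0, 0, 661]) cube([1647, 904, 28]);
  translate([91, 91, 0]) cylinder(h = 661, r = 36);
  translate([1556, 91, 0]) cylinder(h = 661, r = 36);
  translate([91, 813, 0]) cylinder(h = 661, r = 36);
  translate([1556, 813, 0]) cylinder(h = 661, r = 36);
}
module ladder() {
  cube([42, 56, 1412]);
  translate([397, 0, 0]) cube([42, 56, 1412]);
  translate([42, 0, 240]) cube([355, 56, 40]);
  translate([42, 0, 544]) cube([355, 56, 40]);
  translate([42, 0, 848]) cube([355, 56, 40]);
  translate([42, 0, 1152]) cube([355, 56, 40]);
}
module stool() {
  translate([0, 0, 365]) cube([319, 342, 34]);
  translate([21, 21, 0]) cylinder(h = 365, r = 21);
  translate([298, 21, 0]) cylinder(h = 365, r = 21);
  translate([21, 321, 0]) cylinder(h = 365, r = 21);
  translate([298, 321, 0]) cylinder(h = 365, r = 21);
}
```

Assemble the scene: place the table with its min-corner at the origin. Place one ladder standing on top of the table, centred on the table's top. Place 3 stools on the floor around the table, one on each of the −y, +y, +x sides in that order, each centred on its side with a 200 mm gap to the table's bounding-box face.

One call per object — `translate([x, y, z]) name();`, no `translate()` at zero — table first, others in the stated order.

table();
translate([604, 424, 689]) ladder();
translate([664, -542, 0]) stool();
translate([664, 1104, 0]) stool();
translate([1847, 281, 0]) stool();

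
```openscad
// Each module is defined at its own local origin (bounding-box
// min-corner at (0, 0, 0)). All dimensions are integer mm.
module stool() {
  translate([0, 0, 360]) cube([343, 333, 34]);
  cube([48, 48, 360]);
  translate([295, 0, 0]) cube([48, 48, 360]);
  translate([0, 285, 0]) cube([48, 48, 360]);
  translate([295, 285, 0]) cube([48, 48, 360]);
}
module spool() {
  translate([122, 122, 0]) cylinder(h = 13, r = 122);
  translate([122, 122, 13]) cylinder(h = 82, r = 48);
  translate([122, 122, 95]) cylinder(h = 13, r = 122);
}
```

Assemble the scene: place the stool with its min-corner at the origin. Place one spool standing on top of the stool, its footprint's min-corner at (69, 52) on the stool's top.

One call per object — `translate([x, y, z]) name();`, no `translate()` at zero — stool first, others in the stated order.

stool();
translate([69, 52, 394]) spool();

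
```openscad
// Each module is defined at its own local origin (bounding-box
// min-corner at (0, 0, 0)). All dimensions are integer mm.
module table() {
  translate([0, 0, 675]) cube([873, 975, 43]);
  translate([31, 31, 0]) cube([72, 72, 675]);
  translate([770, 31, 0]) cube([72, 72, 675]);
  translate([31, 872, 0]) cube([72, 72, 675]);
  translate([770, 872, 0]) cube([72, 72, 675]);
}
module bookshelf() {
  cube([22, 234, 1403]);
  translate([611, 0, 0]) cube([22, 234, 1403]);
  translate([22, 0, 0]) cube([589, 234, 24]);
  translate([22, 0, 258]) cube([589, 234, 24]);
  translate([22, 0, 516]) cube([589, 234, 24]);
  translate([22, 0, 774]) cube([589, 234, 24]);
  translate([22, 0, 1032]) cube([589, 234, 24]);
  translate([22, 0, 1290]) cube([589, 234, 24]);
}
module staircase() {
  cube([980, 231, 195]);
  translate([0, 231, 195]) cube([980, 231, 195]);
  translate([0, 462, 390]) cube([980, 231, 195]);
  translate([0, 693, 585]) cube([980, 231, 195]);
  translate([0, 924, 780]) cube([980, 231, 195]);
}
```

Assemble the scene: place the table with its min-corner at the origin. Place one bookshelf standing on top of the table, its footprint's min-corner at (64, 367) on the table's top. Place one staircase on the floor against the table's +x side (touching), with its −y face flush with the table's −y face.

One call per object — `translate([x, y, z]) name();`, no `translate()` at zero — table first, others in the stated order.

table();
translate([64, 367, 718]) bookshelf();
translate([873, 0, 0]) staircase();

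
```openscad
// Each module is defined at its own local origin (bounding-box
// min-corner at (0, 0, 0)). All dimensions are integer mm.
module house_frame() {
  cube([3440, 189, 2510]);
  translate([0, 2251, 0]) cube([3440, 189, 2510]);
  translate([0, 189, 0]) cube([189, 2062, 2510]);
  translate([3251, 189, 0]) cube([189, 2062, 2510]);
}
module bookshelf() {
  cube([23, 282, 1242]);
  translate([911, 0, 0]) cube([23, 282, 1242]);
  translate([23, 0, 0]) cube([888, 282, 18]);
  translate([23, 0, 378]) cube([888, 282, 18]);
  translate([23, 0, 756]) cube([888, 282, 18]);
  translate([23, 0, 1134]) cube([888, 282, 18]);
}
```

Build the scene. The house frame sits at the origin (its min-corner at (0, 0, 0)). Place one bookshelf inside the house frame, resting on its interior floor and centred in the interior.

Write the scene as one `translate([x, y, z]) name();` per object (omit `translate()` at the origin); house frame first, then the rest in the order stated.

house_frame();
translate([1253, 1079, 0]) bookshelf();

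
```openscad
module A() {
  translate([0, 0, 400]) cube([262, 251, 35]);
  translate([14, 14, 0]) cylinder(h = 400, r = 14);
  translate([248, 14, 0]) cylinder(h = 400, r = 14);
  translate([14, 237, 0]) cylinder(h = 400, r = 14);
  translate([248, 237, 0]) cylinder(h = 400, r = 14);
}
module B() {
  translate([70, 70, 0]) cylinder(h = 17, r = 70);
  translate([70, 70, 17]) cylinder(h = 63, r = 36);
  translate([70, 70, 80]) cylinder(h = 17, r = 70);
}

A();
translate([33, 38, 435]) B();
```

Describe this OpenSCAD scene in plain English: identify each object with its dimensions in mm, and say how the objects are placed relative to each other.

A is a simple wooden stool: a rectangular seat 262 mm (x) by 251 mm (y), 35 mm thick, top face at z = 435 mm, on four round legs, each 28 mm in diameter. The legs rest on z = 0, each leg's axis is inset half a diameter from the nearest pair of seat edges (so the leg's bounding box is flush with the corner).

B is a spool: two coaxial disc flanges of radius 70 mm and thickness 17 mm, joined by a core cylinder of radius 36 mm and height 63 mm. The lower flange rests on z = 0 and the three cylinders share a vertical axis.

The spool is on top of the stool.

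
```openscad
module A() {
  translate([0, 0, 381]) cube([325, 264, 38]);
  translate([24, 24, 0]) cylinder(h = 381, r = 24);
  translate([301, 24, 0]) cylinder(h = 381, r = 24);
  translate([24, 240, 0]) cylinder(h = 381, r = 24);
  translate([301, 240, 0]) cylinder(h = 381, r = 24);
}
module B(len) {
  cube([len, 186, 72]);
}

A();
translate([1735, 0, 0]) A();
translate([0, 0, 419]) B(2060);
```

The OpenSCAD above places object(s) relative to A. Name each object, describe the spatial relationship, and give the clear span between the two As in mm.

A is a stool. B is a beam. A beam spans the tops of two stools. The clear span between the two stools is 1410 mm.

Second stool starts at x = 1735; first ends at x = 325; clear span = 1735 − 325 = 1410 mm.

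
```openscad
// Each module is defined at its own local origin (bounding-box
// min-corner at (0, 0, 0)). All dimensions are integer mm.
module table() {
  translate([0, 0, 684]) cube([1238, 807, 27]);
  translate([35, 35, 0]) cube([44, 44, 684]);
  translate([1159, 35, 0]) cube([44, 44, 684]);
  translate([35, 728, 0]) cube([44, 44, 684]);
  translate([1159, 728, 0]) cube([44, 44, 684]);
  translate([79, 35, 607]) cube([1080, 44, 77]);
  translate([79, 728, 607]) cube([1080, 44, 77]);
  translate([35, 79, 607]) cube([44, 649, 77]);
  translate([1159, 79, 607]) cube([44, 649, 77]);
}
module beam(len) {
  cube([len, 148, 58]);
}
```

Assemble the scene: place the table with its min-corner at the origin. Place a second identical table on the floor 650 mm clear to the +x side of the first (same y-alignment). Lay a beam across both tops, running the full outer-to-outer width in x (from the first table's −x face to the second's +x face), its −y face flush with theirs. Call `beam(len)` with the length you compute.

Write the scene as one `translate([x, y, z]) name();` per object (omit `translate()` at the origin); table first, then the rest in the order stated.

table();
translate([1888, 0, 0]) table();
translate([0, 0, 711]) beam(3126);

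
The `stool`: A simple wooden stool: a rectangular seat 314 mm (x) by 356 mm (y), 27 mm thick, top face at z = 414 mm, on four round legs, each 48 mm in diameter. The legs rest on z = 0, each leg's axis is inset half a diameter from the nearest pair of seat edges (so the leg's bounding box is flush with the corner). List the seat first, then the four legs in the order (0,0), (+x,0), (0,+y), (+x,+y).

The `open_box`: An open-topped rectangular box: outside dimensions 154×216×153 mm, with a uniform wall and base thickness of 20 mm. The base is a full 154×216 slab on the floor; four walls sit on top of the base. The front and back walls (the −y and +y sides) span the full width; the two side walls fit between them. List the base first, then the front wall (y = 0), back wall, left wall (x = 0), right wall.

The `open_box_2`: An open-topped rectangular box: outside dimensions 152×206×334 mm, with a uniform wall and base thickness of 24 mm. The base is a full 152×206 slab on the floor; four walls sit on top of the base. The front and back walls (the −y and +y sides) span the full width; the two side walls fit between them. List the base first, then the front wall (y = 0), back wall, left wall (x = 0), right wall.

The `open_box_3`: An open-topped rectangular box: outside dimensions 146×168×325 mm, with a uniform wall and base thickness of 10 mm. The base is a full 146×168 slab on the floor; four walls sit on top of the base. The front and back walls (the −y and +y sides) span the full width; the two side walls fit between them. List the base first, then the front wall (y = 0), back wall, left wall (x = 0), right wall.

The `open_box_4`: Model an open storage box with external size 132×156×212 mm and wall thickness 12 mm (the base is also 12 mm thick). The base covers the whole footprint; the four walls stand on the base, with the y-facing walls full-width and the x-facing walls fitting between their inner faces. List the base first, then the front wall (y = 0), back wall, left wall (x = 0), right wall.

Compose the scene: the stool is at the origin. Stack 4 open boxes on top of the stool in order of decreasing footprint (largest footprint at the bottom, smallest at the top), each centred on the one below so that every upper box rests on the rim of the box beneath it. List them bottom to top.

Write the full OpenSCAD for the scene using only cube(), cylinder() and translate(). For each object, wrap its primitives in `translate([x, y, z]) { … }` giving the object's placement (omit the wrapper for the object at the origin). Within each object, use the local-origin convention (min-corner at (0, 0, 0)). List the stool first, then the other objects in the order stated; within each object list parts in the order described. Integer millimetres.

translate([0, 0, 387]) cube([314, 356, 27]);
translate([24, 24, 0]) cylinder(h = 387, r = 24);
translate([290, 24, 0]) cylinder(h = 387, r = 24);
translate([24, 332, 0]) cylinder(h = 387, r = 24);
translate([290, 332, 0]) cylinder(h = 387, r = 24);
translate([80, 70, 414]) {
  cube([154, 216, 20]);
  translate([0, 0, 20]) cube([154, 20, 133]);
  translate([0, 196, 20]) cube([154, 20, 133]);
  translate([0, 20, 20]) cube([20, 176, 133]);
  translate([134, 20, 20]) cube([20, 176, 133]);
}
translate([81, 75, 567]) {
  cube([152, 206, 24]);
  translate([0, 0, 24]) cube([152, 24, 310]);
  translate([0, 182, 24]) cube([152, 24, 310]);
  translate([0, 24, 24]) cube([24, 158, 310]);
  translate([128, 24, 24]) cube([24, 158, 310]);
}
translate([84, 94, 901]) {
  cube([146, 168, 10]);
  translate([0, 0, 10]) cube([146, 10, 315]);
  translate([0, 158, 10]) cube([146, 10, 315]);
  translate([0, 10, 10]) cube([10, 148, 315]);
  translate([136, 10, 10]) cube([10, 148, 315]);
}
translate([91, 100, 1226]) {
  cube([132, 156, 12]);
  translate([0, 0, 12]) cube([132, 12, 200]);
  translate([0, 144, 12]) cube([132, 12, 200]);
  translate([0, 12, 12]) cube([12, 132, 200]);
  translate([120, 12, 12]) cube([12, 132, 200]);
}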